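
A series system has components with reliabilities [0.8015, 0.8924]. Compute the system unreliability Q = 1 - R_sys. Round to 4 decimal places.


Components: [0.8015, 0.8924]
After component 1: product = 0.8015
After component 2: product = 0.7153
R_sys = 0.7153
Q = 1 - 0.7153 = 0.2847

0.2847


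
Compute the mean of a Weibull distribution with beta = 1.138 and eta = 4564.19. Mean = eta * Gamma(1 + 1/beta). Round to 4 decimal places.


beta = 1.138, eta = 4564.19
1/beta = 0.8787
1 + 1/beta = 1.8787
Gamma(1.8787) = 0.9547
Mean = 4564.19 * 0.9547
Mean = 4357.2394

4357.2394


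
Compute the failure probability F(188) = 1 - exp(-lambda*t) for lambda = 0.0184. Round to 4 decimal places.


lambda = 0.0184, t = 188
lambda * t = 3.4592
exp(-3.4592) = 0.0315
F(t) = 1 - 0.0315
F(t) = 0.9685

0.9685


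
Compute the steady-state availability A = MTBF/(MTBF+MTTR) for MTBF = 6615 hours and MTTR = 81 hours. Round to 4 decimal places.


MTBF = 6615
MTTR = 81
MTBF + MTTR = 6696
A = 6615 / 6696
A = 0.9879

0.9879


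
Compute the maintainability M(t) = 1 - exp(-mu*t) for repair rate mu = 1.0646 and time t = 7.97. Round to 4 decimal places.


mu = 1.0646, t = 7.97
mu * t = 1.0646 * 7.97 = 8.4849
exp(-8.4849) = 0.0002
M(t) = 1 - 0.0002
M(t) = 0.9998

0.9998


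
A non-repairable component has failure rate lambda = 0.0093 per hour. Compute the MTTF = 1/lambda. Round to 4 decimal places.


lambda = 0.0093
MTTF = 1 / 0.0093
MTTF = 107.5269

107.5269


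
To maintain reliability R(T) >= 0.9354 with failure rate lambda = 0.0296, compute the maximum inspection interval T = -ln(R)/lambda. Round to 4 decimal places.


R_target = 0.9354
lambda = 0.0296
-ln(0.9354) = 0.0668
T = 0.0668 / 0.0296
T = 2.2561

2.2561


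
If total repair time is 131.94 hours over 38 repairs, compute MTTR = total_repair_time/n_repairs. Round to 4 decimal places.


total_repair_time = 131.94
n_repairs = 38
MTTR = 131.94 / 38
MTTR = 3.4721

3.4721


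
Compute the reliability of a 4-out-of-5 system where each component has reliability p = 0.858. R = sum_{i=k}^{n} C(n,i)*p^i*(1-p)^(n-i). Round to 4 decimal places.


k = 4, n = 5, p = 0.858
i=4: C(5,4)=5 * 0.858^4 * 0.142^1 = 0.3848
i=5: C(5,5)=1 * 0.858^5 * 0.142^0 = 0.465
R = sum of terms = 0.8498

0.8498


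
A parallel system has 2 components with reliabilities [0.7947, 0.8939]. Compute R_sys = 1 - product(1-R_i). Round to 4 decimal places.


Components: [0.7947, 0.8939]
(1 - 0.7947) = 0.2053, running product = 0.2053
(1 - 0.8939) = 0.1061, running product = 0.0218
Product of (1-R_i) = 0.0218
R_sys = 1 - 0.0218 = 0.9782

0.9782


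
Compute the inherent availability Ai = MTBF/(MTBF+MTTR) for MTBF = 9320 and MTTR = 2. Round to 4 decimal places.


MTBF = 9320
MTTR = 2
MTBF + MTTR = 9322
Ai = 9320 / 9322
Ai = 0.9998

0.9998


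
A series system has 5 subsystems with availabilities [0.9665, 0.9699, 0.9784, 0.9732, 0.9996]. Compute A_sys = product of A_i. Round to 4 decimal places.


Subsystems: [0.9665, 0.9699, 0.9784, 0.9732, 0.9996]
After subsystem 1 (A=0.9665): product = 0.9665
After subsystem 2 (A=0.9699): product = 0.9374
After subsystem 3 (A=0.9784): product = 0.9172
After subsystem 4 (A=0.9732): product = 0.8926
After subsystem 5 (A=0.9996): product = 0.8922
A_sys = 0.8922

0.8922


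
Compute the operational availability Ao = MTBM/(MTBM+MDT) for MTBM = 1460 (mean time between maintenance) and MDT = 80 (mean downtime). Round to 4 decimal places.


MTBM = 1460
MDT = 80
MTBM + MDT = 1540
Ao = 1460 / 1540
Ao = 0.9481

0.9481


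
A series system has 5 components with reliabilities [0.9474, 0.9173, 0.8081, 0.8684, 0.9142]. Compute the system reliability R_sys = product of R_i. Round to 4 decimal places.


Components: [0.9474, 0.9173, 0.8081, 0.8684, 0.9142]
After component 1 (R=0.9474): product = 0.9474
After component 2 (R=0.9173): product = 0.8691
After component 3 (R=0.8081): product = 0.7023
After component 4 (R=0.8684): product = 0.6099
After component 5 (R=0.9142): product = 0.5575
R_sys = 0.5575

0.5575


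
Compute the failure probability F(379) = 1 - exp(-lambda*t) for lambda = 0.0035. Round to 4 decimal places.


lambda = 0.0035, t = 379
lambda * t = 1.3265
exp(-1.3265) = 0.2654
F(t) = 1 - 0.2654
F(t) = 0.7346

0.7346


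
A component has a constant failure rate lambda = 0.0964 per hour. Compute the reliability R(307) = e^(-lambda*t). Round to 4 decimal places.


lambda = 0.0964
t = 307
lambda * t = 29.5948
R(t) = e^(-29.5948)
R(t) = 0.0

0.0


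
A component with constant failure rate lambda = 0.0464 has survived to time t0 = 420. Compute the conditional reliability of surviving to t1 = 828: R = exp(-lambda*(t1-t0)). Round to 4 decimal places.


lambda = 0.0464
t0 = 420, t1 = 828
t1 - t0 = 408
lambda * (t1-t0) = 0.0464 * 408 = 18.9312
R = exp(-18.9312)
R = 0.0

0.0


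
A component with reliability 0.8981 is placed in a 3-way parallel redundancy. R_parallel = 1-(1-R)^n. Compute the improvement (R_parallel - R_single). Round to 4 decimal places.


R_single = 0.8981, n = 3
1 - R_single = 0.1019
(1 - R_single)^n = 0.1019^3 = 0.0011
R_parallel = 1 - 0.0011 = 0.9989
Improvement = 0.9989 - 0.8981
Improvement = 0.1008

0.1008


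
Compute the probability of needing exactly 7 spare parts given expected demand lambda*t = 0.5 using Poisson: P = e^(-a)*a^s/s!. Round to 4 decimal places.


a = 0.5, s = 7
e^(-a) = e^(-0.5) = 0.6065
a^s = 0.5^7 = 0.0078
s! = 5040
P = 0.6065 * 0.0078 / 5040
P = 0.0

0.0


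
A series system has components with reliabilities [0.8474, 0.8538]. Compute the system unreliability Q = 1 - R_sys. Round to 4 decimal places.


Components: [0.8474, 0.8538]
After component 1: product = 0.8474
After component 2: product = 0.7235
R_sys = 0.7235
Q = 1 - 0.7235 = 0.2765

0.2765


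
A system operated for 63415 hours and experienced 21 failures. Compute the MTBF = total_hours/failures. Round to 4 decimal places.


total_hours = 63415
failures = 21
MTBF = 63415 / 21
MTBF = 3019.7619

3019.7619


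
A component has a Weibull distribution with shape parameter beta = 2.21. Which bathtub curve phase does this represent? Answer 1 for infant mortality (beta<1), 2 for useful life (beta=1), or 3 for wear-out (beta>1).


beta = 2.21
Compare beta to 1:
beta < 1 => infant mortality (phase 1)
beta = 1 => useful life (phase 2)
beta > 1 => wear-out (phase 3)
Since beta = 2.21, this is wear-out (increasing failure rate)
Phase = 3

3


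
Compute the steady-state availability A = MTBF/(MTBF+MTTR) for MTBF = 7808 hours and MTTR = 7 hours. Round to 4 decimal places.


MTBF = 7808
MTTR = 7
MTBF + MTTR = 7815
A = 7808 / 7815
A = 0.9991

0.9991


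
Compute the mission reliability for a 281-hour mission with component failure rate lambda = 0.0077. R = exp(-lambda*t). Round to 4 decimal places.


lambda = 0.0077
mission_time = 281
lambda * t = 0.0077 * 281 = 2.1637
R = exp(-2.1637)
R = 0.1149

0.1149


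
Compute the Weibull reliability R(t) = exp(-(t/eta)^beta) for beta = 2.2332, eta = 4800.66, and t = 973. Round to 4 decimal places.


beta = 2.2332, eta = 4800.66, t = 973
t/eta = 973 / 4800.66 = 0.2027
(t/eta)^beta = 0.2027^2.2332 = 0.0283
R(t) = exp(-0.0283)
R(t) = 0.9721

0.9721


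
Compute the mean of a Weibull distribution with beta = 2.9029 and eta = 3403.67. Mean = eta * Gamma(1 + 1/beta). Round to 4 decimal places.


beta = 2.9029, eta = 3403.67
1/beta = 0.3445
1 + 1/beta = 1.3445
Gamma(1.3445) = 0.8917
Mean = 3403.67 * 0.8917
Mean = 3035.1423

3035.1423


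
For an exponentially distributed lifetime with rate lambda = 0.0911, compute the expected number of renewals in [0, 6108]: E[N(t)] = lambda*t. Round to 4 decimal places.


lambda = 0.0911
t = 6108
E[N(t)] = lambda * t
E[N(t)] = 0.0911 * 6108
E[N(t)] = 556.4388

556.4388


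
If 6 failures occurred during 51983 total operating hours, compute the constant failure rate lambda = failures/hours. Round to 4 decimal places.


failures = 6
total_hours = 51983
lambda = 6 / 51983
lambda = 0.0001

0.0001


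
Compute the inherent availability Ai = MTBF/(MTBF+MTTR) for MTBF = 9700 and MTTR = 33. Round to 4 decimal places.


MTBF = 9700
MTTR = 33
MTBF + MTTR = 9733
Ai = 9700 / 9733
Ai = 0.9966

0.9966


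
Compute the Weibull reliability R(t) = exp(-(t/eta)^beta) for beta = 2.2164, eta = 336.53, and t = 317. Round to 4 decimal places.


beta = 2.2164, eta = 336.53, t = 317
t/eta = 317 / 336.53 = 0.942
(t/eta)^beta = 0.942^2.2164 = 0.8759
R(t) = exp(-0.8759)
R(t) = 0.4165

0.4165


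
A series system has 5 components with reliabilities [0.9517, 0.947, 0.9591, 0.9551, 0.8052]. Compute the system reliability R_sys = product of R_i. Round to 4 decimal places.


Components: [0.9517, 0.947, 0.9591, 0.9551, 0.8052]
After component 1 (R=0.9517): product = 0.9517
After component 2 (R=0.947): product = 0.9013
After component 3 (R=0.9591): product = 0.8644
After component 4 (R=0.9551): product = 0.8256
After component 5 (R=0.8052): product = 0.6648
R_sys = 0.6648

0.6648


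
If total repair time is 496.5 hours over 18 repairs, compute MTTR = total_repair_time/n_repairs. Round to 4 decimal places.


total_repair_time = 496.5
n_repairs = 18
MTTR = 496.5 / 18
MTTR = 27.5833

27.5833


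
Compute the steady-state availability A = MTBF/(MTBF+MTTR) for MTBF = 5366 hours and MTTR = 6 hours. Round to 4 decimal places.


MTBF = 5366
MTTR = 6
MTBF + MTTR = 5372
A = 5366 / 5372
A = 0.9989

0.9989


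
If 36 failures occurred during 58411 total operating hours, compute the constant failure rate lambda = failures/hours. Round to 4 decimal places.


failures = 36
total_hours = 58411
lambda = 36 / 58411
lambda = 0.0006

0.0006


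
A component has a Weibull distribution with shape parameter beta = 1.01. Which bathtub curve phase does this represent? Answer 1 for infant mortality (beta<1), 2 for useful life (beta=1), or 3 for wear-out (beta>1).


beta = 1.01
Compare beta to 1:
beta < 1 => infant mortality (phase 1)
beta = 1 => useful life (phase 2)
beta > 1 => wear-out (phase 3)
Since beta = 1.01, this is wear-out (increasing failure rate)
Phase = 3

3


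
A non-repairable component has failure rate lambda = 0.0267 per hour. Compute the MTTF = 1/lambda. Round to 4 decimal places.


lambda = 0.0267
MTTF = 1 / 0.0267
MTTF = 37.4532

37.4532


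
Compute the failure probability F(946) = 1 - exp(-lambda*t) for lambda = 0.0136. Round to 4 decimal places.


lambda = 0.0136, t = 946
lambda * t = 12.8656
exp(-12.8656) = 0.0
F(t) = 1 - 0.0
F(t) = 1.0

1.0


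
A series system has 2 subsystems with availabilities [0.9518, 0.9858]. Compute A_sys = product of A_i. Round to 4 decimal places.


Subsystems: [0.9518, 0.9858]
After subsystem 1 (A=0.9518): product = 0.9518
After subsystem 2 (A=0.9858): product = 0.9383
A_sys = 0.9383

0.9383


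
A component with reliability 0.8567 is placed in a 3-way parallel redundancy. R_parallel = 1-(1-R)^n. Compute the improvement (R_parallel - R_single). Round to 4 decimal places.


R_single = 0.8567, n = 3
1 - R_single = 0.1433
(1 - R_single)^n = 0.1433^3 = 0.0029
R_parallel = 1 - 0.0029 = 0.9971
Improvement = 0.9971 - 0.8567
Improvement = 0.1404

0.1404


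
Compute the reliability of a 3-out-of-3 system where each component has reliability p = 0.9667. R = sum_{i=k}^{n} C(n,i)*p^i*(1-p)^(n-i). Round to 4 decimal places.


k = 3, n = 3, p = 0.9667
i=3: C(3,3)=1 * 0.9667^3 * 0.0333^0 = 0.9034
R = sum of terms = 0.9034

0.9034


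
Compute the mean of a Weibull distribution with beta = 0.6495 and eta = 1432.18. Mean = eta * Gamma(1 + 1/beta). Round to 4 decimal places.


beta = 0.6495, eta = 1432.18
1/beta = 1.5396
1 + 1/beta = 2.5396
Gamma(2.5396) = 1.3674
Mean = 1432.18 * 1.3674
Mean = 1958.4255

1958.4255


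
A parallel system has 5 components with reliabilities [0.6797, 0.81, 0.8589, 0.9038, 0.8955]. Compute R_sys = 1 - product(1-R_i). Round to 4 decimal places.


Components: [0.6797, 0.81, 0.8589, 0.9038, 0.8955]
(1 - 0.6797) = 0.3203, running product = 0.3203
(1 - 0.81) = 0.19, running product = 0.0609
(1 - 0.8589) = 0.1411, running product = 0.0086
(1 - 0.9038) = 0.0962, running product = 0.0008
(1 - 0.8955) = 0.1045, running product = 0.0001
Product of (1-R_i) = 0.0001
R_sys = 1 - 0.0001 = 0.9999

0.9999


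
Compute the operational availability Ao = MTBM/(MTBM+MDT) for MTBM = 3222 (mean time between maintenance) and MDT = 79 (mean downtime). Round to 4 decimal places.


MTBM = 3222
MDT = 79
MTBM + MDT = 3301
Ao = 3222 / 3301
Ao = 0.9761

0.9761


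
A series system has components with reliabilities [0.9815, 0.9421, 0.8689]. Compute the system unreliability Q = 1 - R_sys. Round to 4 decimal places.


Components: [0.9815, 0.9421, 0.8689]
After component 1: product = 0.9815
After component 2: product = 0.9247
After component 3: product = 0.8034
R_sys = 0.8034
Q = 1 - 0.8034 = 0.1966

0.1966


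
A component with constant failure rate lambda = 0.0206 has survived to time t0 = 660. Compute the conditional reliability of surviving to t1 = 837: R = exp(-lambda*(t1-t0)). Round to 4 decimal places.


lambda = 0.0206
t0 = 660, t1 = 837
t1 - t0 = 177
lambda * (t1-t0) = 0.0206 * 177 = 3.6462
R = exp(-3.6462)
R = 0.0261

0.0261


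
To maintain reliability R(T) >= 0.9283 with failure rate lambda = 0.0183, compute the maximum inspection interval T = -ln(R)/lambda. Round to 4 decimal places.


R_target = 0.9283
lambda = 0.0183
-ln(0.9283) = 0.0744
T = 0.0744 / 0.0183
T = 4.0656

4.0656


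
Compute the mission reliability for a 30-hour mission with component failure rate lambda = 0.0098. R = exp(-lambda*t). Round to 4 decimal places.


lambda = 0.0098
mission_time = 30
lambda * t = 0.0098 * 30 = 0.294
R = exp(-0.294)
R = 0.7453

0.7453


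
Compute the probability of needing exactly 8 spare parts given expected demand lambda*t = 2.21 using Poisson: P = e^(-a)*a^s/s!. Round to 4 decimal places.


a = 2.21, s = 8
e^(-a) = e^(-2.21) = 0.1097
a^s = 2.21^8 = 569.034
s! = 40320
P = 0.1097 * 569.034 / 40320
P = 0.0015

0.0015


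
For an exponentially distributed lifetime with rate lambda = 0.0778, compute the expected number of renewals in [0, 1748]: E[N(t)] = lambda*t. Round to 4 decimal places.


lambda = 0.0778
t = 1748
E[N(t)] = lambda * t
E[N(t)] = 0.0778 * 1748
E[N(t)] = 135.9944

135.9944


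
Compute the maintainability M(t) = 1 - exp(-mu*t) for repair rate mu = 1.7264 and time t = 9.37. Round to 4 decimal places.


mu = 1.7264, t = 9.37
mu * t = 1.7264 * 9.37 = 16.1764
exp(-16.1764) = 0.0
M(t) = 1 - 0.0
M(t) = 1.0

1.0


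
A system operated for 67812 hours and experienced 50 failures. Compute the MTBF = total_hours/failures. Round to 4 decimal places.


total_hours = 67812
failures = 50
MTBF = 67812 / 50
MTBF = 1356.24

1356.24


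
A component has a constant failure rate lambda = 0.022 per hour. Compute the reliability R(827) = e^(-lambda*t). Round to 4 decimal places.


lambda = 0.022
t = 827
lambda * t = 18.194
R(t) = e^(-18.194)
R(t) = 0.0

0.0


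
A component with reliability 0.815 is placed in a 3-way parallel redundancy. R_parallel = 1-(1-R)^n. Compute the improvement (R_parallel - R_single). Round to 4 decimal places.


R_single = 0.815, n = 3
1 - R_single = 0.185
(1 - R_single)^n = 0.185^3 = 0.0063
R_parallel = 1 - 0.0063 = 0.9937
Improvement = 0.9937 - 0.815
Improvement = 0.1787

0.1787


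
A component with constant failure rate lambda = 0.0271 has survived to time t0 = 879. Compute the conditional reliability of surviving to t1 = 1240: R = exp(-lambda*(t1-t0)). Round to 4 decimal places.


lambda = 0.0271
t0 = 879, t1 = 1240
t1 - t0 = 361
lambda * (t1-t0) = 0.0271 * 361 = 9.7831
R = exp(-9.7831)
R = 0.0001

0.0001


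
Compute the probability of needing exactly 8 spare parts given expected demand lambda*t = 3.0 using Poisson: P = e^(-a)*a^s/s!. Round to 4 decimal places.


a = 3.0, s = 8
e^(-a) = e^(-3.0) = 0.0498
a^s = 3.0^8 = 6561.0
s! = 40320
P = 0.0498 * 6561.0 / 40320
P = 0.0081

0.0081


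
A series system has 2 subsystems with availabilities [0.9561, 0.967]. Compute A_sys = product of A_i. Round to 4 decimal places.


Subsystems: [0.9561, 0.967]
After subsystem 1 (A=0.9561): product = 0.9561
After subsystem 2 (A=0.967): product = 0.9245
A_sys = 0.9245

0.9245


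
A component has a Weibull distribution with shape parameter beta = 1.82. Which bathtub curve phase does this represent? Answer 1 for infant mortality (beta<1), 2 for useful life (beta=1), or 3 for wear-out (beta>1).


beta = 1.82
Compare beta to 1:
beta < 1 => infant mortality (phase 1)
beta = 1 => useful life (phase 2)
beta > 1 => wear-out (phase 3)
Since beta = 1.82, this is wear-out (increasing failure rate)
Phase = 3

3


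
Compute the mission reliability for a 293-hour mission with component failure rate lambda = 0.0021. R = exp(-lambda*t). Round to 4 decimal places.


lambda = 0.0021
mission_time = 293
lambda * t = 0.0021 * 293 = 0.6153
R = exp(-0.6153)
R = 0.5405

0.5405


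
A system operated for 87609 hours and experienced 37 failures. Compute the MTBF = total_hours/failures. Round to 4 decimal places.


total_hours = 87609
failures = 37
MTBF = 87609 / 37
MTBF = 2367.8108

2367.8108


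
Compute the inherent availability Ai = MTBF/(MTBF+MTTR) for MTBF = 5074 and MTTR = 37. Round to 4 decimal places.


MTBF = 5074
MTTR = 37
MTBF + MTTR = 5111
Ai = 5074 / 5111
Ai = 0.9928

0.9928


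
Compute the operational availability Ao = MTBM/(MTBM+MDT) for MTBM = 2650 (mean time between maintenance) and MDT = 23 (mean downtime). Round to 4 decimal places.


MTBM = 2650
MDT = 23
MTBM + MDT = 2673
Ao = 2650 / 2673
Ao = 0.9914

0.9914


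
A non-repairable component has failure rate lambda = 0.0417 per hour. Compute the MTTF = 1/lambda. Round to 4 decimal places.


lambda = 0.0417
MTTF = 1 / 0.0417
MTTF = 23.9808

23.9808


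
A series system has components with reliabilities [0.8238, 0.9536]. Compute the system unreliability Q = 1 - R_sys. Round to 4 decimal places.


Components: [0.8238, 0.9536]
After component 1: product = 0.8238
After component 2: product = 0.7856
R_sys = 0.7856
Q = 1 - 0.7856 = 0.2144

0.2144


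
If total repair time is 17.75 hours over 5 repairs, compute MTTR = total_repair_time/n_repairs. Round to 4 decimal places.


total_repair_time = 17.75
n_repairs = 5
MTTR = 17.75 / 5
MTTR = 3.55

3.55


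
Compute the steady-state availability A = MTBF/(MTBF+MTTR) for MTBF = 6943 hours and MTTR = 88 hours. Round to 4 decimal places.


MTBF = 6943
MTTR = 88
MTBF + MTTR = 7031
A = 6943 / 7031
A = 0.9875

0.9875


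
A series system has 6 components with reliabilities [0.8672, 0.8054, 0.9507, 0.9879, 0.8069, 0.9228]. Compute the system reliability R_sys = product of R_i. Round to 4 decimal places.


Components: [0.8672, 0.8054, 0.9507, 0.9879, 0.8069, 0.9228]
After component 1 (R=0.8672): product = 0.8672
After component 2 (R=0.8054): product = 0.6984
After component 3 (R=0.9507): product = 0.664
After component 4 (R=0.9879): product = 0.656
After component 5 (R=0.8069): product = 0.5293
After component 6 (R=0.9228): product = 0.4884
R_sys = 0.4884

0.4884


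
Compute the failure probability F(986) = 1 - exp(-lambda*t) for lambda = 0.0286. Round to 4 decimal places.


lambda = 0.0286, t = 986
lambda * t = 28.1996
exp(-28.1996) = 0.0
F(t) = 1 - 0.0
F(t) = 1.0

1.0


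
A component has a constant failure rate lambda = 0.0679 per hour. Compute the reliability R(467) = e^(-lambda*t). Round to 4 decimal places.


lambda = 0.0679
t = 467
lambda * t = 31.7093
R(t) = e^(-31.7093)
R(t) = 0.0

0.0


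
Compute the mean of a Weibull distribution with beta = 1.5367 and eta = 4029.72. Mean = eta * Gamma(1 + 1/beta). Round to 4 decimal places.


beta = 1.5367, eta = 4029.72
1/beta = 0.6507
1 + 1/beta = 1.6507
Gamma(1.6507) = 0.9002
Mean = 4029.72 * 0.9002
Mean = 3627.6739

3627.6739


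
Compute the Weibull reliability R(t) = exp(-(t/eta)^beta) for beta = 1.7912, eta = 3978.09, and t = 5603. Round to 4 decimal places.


beta = 1.7912, eta = 3978.09, t = 5603
t/eta = 5603 / 3978.09 = 1.4085
(t/eta)^beta = 1.4085^1.7912 = 1.8469
R(t) = exp(-1.8469)
R(t) = 0.1577

0.1577


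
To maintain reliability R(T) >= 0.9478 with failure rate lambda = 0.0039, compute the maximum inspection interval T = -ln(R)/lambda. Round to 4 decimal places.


R_target = 0.9478
lambda = 0.0039
-ln(0.9478) = 0.0536
T = 0.0536 / 0.0039
T = 13.7466

13.7466


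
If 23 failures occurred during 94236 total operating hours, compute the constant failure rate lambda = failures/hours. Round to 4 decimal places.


failures = 23
total_hours = 94236
lambda = 23 / 94236
lambda = 0.0002

0.0002


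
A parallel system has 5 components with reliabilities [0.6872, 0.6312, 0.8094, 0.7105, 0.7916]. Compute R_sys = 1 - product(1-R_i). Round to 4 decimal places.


Components: [0.6872, 0.6312, 0.8094, 0.7105, 0.7916]
(1 - 0.6872) = 0.3128, running product = 0.3128
(1 - 0.6312) = 0.3688, running product = 0.1154
(1 - 0.8094) = 0.1906, running product = 0.022
(1 - 0.7105) = 0.2895, running product = 0.0064
(1 - 0.7916) = 0.2084, running product = 0.0013
Product of (1-R_i) = 0.0013
R_sys = 1 - 0.0013 = 0.9987

0.9987


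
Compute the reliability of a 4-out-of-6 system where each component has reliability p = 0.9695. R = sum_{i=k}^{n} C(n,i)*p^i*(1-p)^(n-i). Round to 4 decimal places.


k = 4, n = 6, p = 0.9695
i=4: C(6,4)=15 * 0.9695^4 * 0.0305^2 = 0.0123
i=5: C(6,5)=6 * 0.9695^5 * 0.0305^1 = 0.1567
i=6: C(6,6)=1 * 0.9695^6 * 0.0305^0 = 0.8304
R = sum of terms = 0.9995

0.9995


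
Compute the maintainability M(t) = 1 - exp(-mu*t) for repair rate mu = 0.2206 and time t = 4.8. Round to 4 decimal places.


mu = 0.2206, t = 4.8
mu * t = 0.2206 * 4.8 = 1.0589
exp(-1.0589) = 0.3468
M(t) = 1 - 0.3468
M(t) = 0.6532

0.6532


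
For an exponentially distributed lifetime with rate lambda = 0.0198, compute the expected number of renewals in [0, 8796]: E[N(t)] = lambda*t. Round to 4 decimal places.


lambda = 0.0198
t = 8796
E[N(t)] = lambda * t
E[N(t)] = 0.0198 * 8796
E[N(t)] = 174.1608

174.1608


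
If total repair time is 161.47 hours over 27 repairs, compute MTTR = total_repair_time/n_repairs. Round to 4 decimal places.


total_repair_time = 161.47
n_repairs = 27
MTTR = 161.47 / 27
MTTR = 5.9804

5.9804


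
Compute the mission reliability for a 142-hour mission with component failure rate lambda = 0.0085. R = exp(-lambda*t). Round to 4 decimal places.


lambda = 0.0085
mission_time = 142
lambda * t = 0.0085 * 142 = 1.207
R = exp(-1.207)
R = 0.2991

0.2991


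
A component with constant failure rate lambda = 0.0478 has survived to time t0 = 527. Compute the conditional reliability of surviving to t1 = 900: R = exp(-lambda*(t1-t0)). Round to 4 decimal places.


lambda = 0.0478
t0 = 527, t1 = 900
t1 - t0 = 373
lambda * (t1-t0) = 0.0478 * 373 = 17.8294
R = exp(-17.8294)
R = 0.0

0.0


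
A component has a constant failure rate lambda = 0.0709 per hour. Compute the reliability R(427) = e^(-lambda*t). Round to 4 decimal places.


lambda = 0.0709
t = 427
lambda * t = 30.2743
R(t) = e^(-30.2743)
R(t) = 0.0

0.0


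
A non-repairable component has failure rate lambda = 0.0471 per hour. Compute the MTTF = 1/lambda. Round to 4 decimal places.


lambda = 0.0471
MTTF = 1 / 0.0471
MTTF = 21.2314

21.2314


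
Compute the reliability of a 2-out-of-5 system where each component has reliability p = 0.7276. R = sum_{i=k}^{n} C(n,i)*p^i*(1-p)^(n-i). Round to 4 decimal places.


k = 2, n = 5, p = 0.7276
i=2: C(5,2)=10 * 0.7276^2 * 0.2724^3 = 0.107
i=3: C(5,3)=10 * 0.7276^3 * 0.2724^2 = 0.2858
i=4: C(5,4)=5 * 0.7276^4 * 0.2724^1 = 0.3817
i=5: C(5,5)=1 * 0.7276^5 * 0.2724^0 = 0.2039
R = sum of terms = 0.9785

0.9785


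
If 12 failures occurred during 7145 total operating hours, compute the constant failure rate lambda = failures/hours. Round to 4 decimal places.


failures = 12
total_hours = 7145
lambda = 12 / 7145
lambda = 0.0017

0.0017


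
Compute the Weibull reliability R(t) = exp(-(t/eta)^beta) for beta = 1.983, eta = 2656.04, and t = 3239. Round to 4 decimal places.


beta = 1.983, eta = 2656.04, t = 3239
t/eta = 3239 / 2656.04 = 1.2195
(t/eta)^beta = 1.2195^1.983 = 1.4821
R(t) = exp(-1.4821)
R(t) = 0.2272

0.2272


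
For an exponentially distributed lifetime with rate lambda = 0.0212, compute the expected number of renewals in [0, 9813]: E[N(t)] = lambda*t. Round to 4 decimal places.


lambda = 0.0212
t = 9813
E[N(t)] = lambda * t
E[N(t)] = 0.0212 * 9813
E[N(t)] = 208.0356

208.0356


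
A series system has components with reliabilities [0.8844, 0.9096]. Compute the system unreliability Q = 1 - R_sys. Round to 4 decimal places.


Components: [0.8844, 0.9096]
After component 1: product = 0.8844
After component 2: product = 0.8045
R_sys = 0.8045
Q = 1 - 0.8045 = 0.1955

0.1955


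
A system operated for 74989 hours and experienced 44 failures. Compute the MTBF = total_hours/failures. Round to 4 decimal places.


total_hours = 74989
failures = 44
MTBF = 74989 / 44
MTBF = 1704.2955

1704.2955


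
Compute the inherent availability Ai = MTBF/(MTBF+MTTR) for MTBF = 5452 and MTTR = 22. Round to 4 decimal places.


MTBF = 5452
MTTR = 22
MTBF + MTTR = 5474
Ai = 5452 / 5474
Ai = 0.996

0.996


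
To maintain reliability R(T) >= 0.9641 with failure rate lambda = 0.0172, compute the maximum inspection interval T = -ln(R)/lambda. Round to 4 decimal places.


R_target = 0.9641
lambda = 0.0172
-ln(0.9641) = 0.0366
T = 0.0366 / 0.0172
T = 2.1256

2.1256


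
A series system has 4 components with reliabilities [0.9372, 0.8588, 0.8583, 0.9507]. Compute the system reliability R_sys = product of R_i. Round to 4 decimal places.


Components: [0.9372, 0.8588, 0.8583, 0.9507]
After component 1 (R=0.9372): product = 0.9372
After component 2 (R=0.8588): product = 0.8049
After component 3 (R=0.8583): product = 0.6908
After component 4 (R=0.9507): product = 0.6568
R_sys = 0.6568

0.6568


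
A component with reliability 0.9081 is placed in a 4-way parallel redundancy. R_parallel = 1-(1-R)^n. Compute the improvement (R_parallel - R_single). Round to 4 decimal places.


R_single = 0.9081, n = 4
1 - R_single = 0.0919
(1 - R_single)^n = 0.0919^4 = 0.0001
R_parallel = 1 - 0.0001 = 0.9999
Improvement = 0.9999 - 0.9081
Improvement = 0.0918

0.0918


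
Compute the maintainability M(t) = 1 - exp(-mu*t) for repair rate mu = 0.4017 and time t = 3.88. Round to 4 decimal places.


mu = 0.4017, t = 3.88
mu * t = 0.4017 * 3.88 = 1.5586
exp(-1.5586) = 0.2104
M(t) = 1 - 0.2104
M(t) = 0.7896

0.7896


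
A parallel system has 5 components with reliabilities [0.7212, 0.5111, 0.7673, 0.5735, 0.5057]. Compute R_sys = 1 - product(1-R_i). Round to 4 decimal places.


Components: [0.7212, 0.5111, 0.7673, 0.5735, 0.5057]
(1 - 0.7212) = 0.2788, running product = 0.2788
(1 - 0.5111) = 0.4889, running product = 0.1363
(1 - 0.7673) = 0.2327, running product = 0.0317
(1 - 0.5735) = 0.4265, running product = 0.0135
(1 - 0.5057) = 0.4943, running product = 0.0067
Product of (1-R_i) = 0.0067
R_sys = 1 - 0.0067 = 0.9933

0.9933


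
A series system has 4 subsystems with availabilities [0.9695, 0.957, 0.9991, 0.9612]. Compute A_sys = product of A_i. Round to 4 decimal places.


Subsystems: [0.9695, 0.957, 0.9991, 0.9612]
After subsystem 1 (A=0.9695): product = 0.9695
After subsystem 2 (A=0.957): product = 0.9278
After subsystem 3 (A=0.9991): product = 0.927
After subsystem 4 (A=0.9612): product = 0.891
A_sys = 0.891

0.891


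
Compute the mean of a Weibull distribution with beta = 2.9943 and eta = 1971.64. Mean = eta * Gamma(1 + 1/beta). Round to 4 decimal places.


beta = 2.9943, eta = 1971.64
1/beta = 0.334
1 + 1/beta = 1.334
Gamma(1.334) = 0.8929
Mean = 1971.64 * 0.8929
Mean = 1760.487

1760.487


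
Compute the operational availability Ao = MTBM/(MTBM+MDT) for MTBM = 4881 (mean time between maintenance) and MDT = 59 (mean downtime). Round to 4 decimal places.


MTBM = 4881
MDT = 59
MTBM + MDT = 4940
Ao = 4881 / 4940
Ao = 0.9881

0.9881


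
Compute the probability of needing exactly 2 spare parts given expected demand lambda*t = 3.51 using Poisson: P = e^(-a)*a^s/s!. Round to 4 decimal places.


a = 3.51, s = 2
e^(-a) = e^(-3.51) = 0.0299
a^s = 3.51^2 = 12.3201
s! = 2
P = 0.0299 * 12.3201 / 2
P = 0.1842

0.1842


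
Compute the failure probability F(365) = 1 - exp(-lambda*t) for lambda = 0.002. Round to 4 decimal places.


lambda = 0.002, t = 365
lambda * t = 0.73
exp(-0.73) = 0.4819
F(t) = 1 - 0.4819
F(t) = 0.5181

0.5181


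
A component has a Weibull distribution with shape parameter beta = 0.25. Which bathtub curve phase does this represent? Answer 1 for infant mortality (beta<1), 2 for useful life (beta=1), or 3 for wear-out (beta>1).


beta = 0.25
Compare beta to 1:
beta < 1 => infant mortality (phase 1)
beta = 1 => useful life (phase 2)
beta > 1 => wear-out (phase 3)
Since beta = 0.25, this is infant mortality (decreasing failure rate)
Phase = 1

1


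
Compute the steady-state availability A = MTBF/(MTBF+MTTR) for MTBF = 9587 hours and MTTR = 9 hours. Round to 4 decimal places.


MTBF = 9587
MTTR = 9
MTBF + MTTR = 9596
A = 9587 / 9596
A = 0.9991

0.9991


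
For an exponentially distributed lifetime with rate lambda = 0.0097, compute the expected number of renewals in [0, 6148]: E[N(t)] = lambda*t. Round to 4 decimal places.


lambda = 0.0097
t = 6148
E[N(t)] = lambda * t
E[N(t)] = 0.0097 * 6148
E[N(t)] = 59.6356

59.6356


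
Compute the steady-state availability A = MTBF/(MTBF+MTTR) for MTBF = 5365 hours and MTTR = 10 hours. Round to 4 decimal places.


MTBF = 5365
MTTR = 10
MTBF + MTTR = 5375
A = 5365 / 5375
A = 0.9981

0.9981


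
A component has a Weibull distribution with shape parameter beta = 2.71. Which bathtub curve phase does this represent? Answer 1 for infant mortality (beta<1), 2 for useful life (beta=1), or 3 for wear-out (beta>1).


beta = 2.71
Compare beta to 1:
beta < 1 => infant mortality (phase 1)
beta = 1 => useful life (phase 2)
beta > 1 => wear-out (phase 3)
Since beta = 2.71, this is wear-out (increasing failure rate)
Phase = 3

3


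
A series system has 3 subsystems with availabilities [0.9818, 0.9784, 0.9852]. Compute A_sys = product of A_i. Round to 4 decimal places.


Subsystems: [0.9818, 0.9784, 0.9852]
After subsystem 1 (A=0.9818): product = 0.9818
After subsystem 2 (A=0.9784): product = 0.9606
After subsystem 3 (A=0.9852): product = 0.9464
A_sys = 0.9464

0.9464


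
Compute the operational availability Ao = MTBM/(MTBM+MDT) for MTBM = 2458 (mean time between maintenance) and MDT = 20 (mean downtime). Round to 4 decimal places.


MTBM = 2458
MDT = 20
MTBM + MDT = 2478
Ao = 2458 / 2478
Ao = 0.9919

0.9919


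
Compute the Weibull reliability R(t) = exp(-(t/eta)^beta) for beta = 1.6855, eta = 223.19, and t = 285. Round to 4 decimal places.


beta = 1.6855, eta = 223.19, t = 285
t/eta = 285 / 223.19 = 1.2769
(t/eta)^beta = 1.2769^1.6855 = 1.5099
R(t) = exp(-1.5099)
R(t) = 0.2209

0.2209


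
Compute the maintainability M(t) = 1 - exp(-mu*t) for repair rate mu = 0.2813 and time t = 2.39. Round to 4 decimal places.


mu = 0.2813, t = 2.39
mu * t = 0.2813 * 2.39 = 0.6723
exp(-0.6723) = 0.5105
M(t) = 1 - 0.5105
M(t) = 0.4895

0.4895


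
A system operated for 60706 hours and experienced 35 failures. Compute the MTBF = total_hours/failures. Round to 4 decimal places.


total_hours = 60706
failures = 35
MTBF = 60706 / 35
MTBF = 1734.4571

1734.4571


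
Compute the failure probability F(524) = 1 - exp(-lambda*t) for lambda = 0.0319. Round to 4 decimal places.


lambda = 0.0319, t = 524
lambda * t = 16.7156
exp(-16.7156) = 0.0
F(t) = 1 - 0.0
F(t) = 1.0

1.0


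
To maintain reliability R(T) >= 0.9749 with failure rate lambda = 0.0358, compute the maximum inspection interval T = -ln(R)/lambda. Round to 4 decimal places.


R_target = 0.9749
lambda = 0.0358
-ln(0.9749) = 0.0254
T = 0.0254 / 0.0358
T = 0.7101

0.7101


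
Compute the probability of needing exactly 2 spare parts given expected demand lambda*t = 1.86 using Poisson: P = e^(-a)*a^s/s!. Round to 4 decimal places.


a = 1.86, s = 2
e^(-a) = e^(-1.86) = 0.1557
a^s = 1.86^2 = 3.4596
s! = 2
P = 0.1557 * 3.4596 / 2
P = 0.2693

0.2693


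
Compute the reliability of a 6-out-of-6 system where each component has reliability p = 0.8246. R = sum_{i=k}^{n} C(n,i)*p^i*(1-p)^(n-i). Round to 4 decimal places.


k = 6, n = 6, p = 0.8246
i=6: C(6,6)=1 * 0.8246^6 * 0.1754^0 = 0.3144
R = sum of terms = 0.3144

0.3144


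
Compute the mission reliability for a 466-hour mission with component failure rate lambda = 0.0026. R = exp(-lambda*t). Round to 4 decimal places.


lambda = 0.0026
mission_time = 466
lambda * t = 0.0026 * 466 = 1.2116
R = exp(-1.2116)
R = 0.2977

0.2977


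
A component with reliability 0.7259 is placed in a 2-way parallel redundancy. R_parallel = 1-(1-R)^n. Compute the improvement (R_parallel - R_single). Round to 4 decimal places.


R_single = 0.7259, n = 2
1 - R_single = 0.2741
(1 - R_single)^n = 0.2741^2 = 0.0751
R_parallel = 1 - 0.0751 = 0.9249
Improvement = 0.9249 - 0.7259
Improvement = 0.199

0.199


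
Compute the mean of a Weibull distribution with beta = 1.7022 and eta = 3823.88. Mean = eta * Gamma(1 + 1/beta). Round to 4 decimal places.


beta = 1.7022, eta = 3823.88
1/beta = 0.5875
1 + 1/beta = 1.5875
Gamma(1.5875) = 0.8922
Mean = 3823.88 * 0.8922
Mean = 3411.5361

3411.5361


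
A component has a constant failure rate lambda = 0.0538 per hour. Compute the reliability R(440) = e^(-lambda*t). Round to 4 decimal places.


lambda = 0.0538
t = 440
lambda * t = 23.672
R(t) = e^(-23.672)
R(t) = 0.0

0.0


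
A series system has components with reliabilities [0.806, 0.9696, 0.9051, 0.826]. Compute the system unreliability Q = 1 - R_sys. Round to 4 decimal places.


Components: [0.806, 0.9696, 0.9051, 0.826]
After component 1: product = 0.806
After component 2: product = 0.7815
After component 3: product = 0.7073
After component 4: product = 0.5843
R_sys = 0.5843
Q = 1 - 0.5843 = 0.4157

0.4157


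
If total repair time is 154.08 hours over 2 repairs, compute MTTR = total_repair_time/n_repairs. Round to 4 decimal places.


total_repair_time = 154.08
n_repairs = 2
MTTR = 154.08 / 2
MTTR = 77.04

77.04


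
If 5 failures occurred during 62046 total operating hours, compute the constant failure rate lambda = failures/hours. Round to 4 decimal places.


failures = 5
total_hours = 62046
lambda = 5 / 62046
lambda = 0.0001

0.0001


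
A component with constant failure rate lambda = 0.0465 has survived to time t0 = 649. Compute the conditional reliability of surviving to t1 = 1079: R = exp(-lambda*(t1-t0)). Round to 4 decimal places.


lambda = 0.0465
t0 = 649, t1 = 1079
t1 - t0 = 430
lambda * (t1-t0) = 0.0465 * 430 = 19.995
R = exp(-19.995)
R = 0.0

0.0


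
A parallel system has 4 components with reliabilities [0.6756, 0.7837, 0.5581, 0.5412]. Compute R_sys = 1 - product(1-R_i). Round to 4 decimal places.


Components: [0.6756, 0.7837, 0.5581, 0.5412]
(1 - 0.6756) = 0.3244, running product = 0.3244
(1 - 0.7837) = 0.2163, running product = 0.0702
(1 - 0.5581) = 0.4419, running product = 0.031
(1 - 0.5412) = 0.4588, running product = 0.0142
Product of (1-R_i) = 0.0142
R_sys = 1 - 0.0142 = 0.9858

0.9858


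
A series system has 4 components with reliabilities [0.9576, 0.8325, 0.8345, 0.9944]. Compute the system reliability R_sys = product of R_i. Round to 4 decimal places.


Components: [0.9576, 0.8325, 0.8345, 0.9944]
After component 1 (R=0.9576): product = 0.9576
After component 2 (R=0.8325): product = 0.7972
After component 3 (R=0.8345): product = 0.6653
After component 4 (R=0.9944): product = 0.6615
R_sys = 0.6615

0.6615


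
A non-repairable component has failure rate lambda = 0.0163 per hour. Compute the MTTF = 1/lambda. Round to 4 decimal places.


lambda = 0.0163
MTTF = 1 / 0.0163
MTTF = 61.3497

61.3497


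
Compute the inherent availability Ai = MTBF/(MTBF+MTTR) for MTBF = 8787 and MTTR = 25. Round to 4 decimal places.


MTBF = 8787
MTTR = 25
MTBF + MTTR = 8812
Ai = 8787 / 8812
Ai = 0.9972

0.9972


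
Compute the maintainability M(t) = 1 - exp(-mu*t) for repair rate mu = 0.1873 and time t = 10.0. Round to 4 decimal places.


mu = 0.1873, t = 10.0
mu * t = 0.1873 * 10.0 = 1.873
exp(-1.873) = 0.1537
M(t) = 1 - 0.1537
M(t) = 0.8463

0.8463


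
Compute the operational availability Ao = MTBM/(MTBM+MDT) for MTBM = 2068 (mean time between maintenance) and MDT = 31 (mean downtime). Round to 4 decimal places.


MTBM = 2068
MDT = 31
MTBM + MDT = 2099
Ao = 2068 / 2099
Ao = 0.9852

0.9852


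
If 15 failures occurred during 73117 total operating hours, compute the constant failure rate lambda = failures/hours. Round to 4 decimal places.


failures = 15
total_hours = 73117
lambda = 15 / 73117
lambda = 0.0002

0.0002


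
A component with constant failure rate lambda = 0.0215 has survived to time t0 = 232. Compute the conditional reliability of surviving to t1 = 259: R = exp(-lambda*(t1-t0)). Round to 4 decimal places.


lambda = 0.0215
t0 = 232, t1 = 259
t1 - t0 = 27
lambda * (t1-t0) = 0.0215 * 27 = 0.5805
R = exp(-0.5805)
R = 0.5596

0.5596


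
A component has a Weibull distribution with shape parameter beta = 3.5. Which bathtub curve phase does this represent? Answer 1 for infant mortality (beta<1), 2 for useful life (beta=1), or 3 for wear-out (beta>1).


beta = 3.5
Compare beta to 1:
beta < 1 => infant mortality (phase 1)
beta = 1 => useful life (phase 2)
beta > 1 => wear-out (phase 3)
Since beta = 3.5, this is wear-out (increasing failure rate)
Phase = 3

3


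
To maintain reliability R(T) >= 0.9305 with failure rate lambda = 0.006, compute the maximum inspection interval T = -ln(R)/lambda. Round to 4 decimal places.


R_target = 0.9305
lambda = 0.006
-ln(0.9305) = 0.072
T = 0.072 / 0.006
T = 12.0055

12.0055


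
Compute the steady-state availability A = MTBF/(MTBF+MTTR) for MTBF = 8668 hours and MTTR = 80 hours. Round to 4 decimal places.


MTBF = 8668
MTTR = 80
MTBF + MTTR = 8748
A = 8668 / 8748
A = 0.9909

0.9909


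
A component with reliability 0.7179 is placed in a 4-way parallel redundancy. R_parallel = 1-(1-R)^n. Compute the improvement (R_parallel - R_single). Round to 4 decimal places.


R_single = 0.7179, n = 4
1 - R_single = 0.2821
(1 - R_single)^n = 0.2821^4 = 0.0063
R_parallel = 1 - 0.0063 = 0.9937
Improvement = 0.9937 - 0.7179
Improvement = 0.2758

0.2758


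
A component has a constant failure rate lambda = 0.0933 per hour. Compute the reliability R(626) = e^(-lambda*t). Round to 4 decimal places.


lambda = 0.0933
t = 626
lambda * t = 58.4058
R(t) = e^(-58.4058)
R(t) = 0.0

0.0


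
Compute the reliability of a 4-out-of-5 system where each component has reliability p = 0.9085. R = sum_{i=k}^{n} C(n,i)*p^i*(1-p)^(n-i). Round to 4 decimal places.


k = 4, n = 5, p = 0.9085
i=4: C(5,4)=5 * 0.9085^4 * 0.0915^1 = 0.3117
i=5: C(5,5)=1 * 0.9085^5 * 0.0915^0 = 0.6189
R = sum of terms = 0.9306

0.9306


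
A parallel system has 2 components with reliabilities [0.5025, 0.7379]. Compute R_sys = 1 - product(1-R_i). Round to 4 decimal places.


Components: [0.5025, 0.7379]
(1 - 0.5025) = 0.4975, running product = 0.4975
(1 - 0.7379) = 0.2621, running product = 0.1304
Product of (1-R_i) = 0.1304
R_sys = 1 - 0.1304 = 0.8696

0.8696


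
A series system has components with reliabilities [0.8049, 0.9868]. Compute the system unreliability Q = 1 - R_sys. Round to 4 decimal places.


Components: [0.8049, 0.9868]
After component 1: product = 0.8049
After component 2: product = 0.7943
R_sys = 0.7943
Q = 1 - 0.7943 = 0.2057

0.2057


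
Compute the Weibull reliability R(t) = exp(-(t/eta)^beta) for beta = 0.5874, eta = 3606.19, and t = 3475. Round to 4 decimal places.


beta = 0.5874, eta = 3606.19, t = 3475
t/eta = 3475 / 3606.19 = 0.9636
(t/eta)^beta = 0.9636^0.5874 = 0.9785
R(t) = exp(-0.9785)
R(t) = 0.3759

0.3759
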